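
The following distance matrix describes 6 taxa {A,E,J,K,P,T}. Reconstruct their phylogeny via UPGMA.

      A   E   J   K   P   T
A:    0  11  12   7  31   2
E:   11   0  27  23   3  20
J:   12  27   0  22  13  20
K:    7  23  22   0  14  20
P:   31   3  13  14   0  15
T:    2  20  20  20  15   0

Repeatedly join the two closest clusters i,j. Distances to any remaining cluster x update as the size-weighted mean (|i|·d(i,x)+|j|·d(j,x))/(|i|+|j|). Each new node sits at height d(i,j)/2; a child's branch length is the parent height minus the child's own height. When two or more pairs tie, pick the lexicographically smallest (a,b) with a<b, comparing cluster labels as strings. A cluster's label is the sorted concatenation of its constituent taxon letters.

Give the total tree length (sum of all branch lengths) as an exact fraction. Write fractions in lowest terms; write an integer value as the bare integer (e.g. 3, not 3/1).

1. join A+T (d=2) ⇒ AT; edges |A|=1, |T|=1
  updated: d(AT,E)=31/2, d(AT,J)=16, d(AT,K)=27/2, d(AT,P)=23
2. join E+P (d=3) ⇒ EP; edges |E|=3/2, |P|=3/2
  updated: d(AT,EP)=77/4, d(EP,J)=20, d(EP,K)=37/2
3. join AT+K (d=27/2) ⇒ AKT; edges |AT|=23/4, |K|=27/4
  updated: d(AKT,EP)=19, d(AKT,J)=18
4. join AKT+J (d=18) ⇒ AJKT; edges |AKT|=9/4, |J|=9
  updated: d(AJKT,EP)=77/4
5. join AJKT+EP (d=77/4) ⇒ AEJKPT; edges |AJKT|=5/8, |EP|=65/8
final tree: ((((A:1,T:1):23/4,K:27/4):9/4,J:9):5/8,(E:3/2,P:3/2):65/8)
total length: 75/2

75/2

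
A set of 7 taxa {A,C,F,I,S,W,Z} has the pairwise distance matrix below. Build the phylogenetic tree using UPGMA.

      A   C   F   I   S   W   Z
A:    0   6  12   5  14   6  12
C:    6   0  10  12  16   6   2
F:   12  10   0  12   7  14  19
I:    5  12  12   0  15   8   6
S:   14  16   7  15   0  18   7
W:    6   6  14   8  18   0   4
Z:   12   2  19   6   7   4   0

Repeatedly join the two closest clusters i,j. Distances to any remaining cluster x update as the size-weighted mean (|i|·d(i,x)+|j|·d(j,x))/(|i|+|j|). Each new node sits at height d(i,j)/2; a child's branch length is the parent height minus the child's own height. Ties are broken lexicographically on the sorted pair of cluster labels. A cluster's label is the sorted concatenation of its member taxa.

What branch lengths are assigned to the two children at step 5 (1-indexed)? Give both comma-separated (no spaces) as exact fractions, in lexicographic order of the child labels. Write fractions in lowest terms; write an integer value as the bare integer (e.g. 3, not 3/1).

1. join C+Z (d=2) ⇒ CZ; edges |C|=1, |Z|=1
  updated: d(A,CZ)=9, d(CZ,F)=29/2, d(CZ,I)=9, d(CZ,S)=23/2, d(CZ,W)=5
2. join A+I (d=5) ⇒ AI; edges |A|=5/2, |I|=5/2
  updated: d(AI,CZ)=9, d(AI,F)=12, d(AI,S)=29/2, d(AI,W)=7
3. join CZ+W (d=5) ⇒ CWZ; edges |CZ|=3/2, |W|=5/2
  updated: d(AI,CWZ)=25/3, d(CWZ,F)=43/3, d(CWZ,S)=41/3
4. join F+S (d=7) ⇒ FS; edges |F|=7/2, |S|=7/2
  updated: d(AI,FS)=53/4, d(CWZ,FS)=14
5. join AI+CWZ (d=25/3) ⇒ ACIWZ; edges |AI|=5/3, |CWZ|=5/3
  updated: d(ACIWZ,FS)=137/10
6. join ACIWZ+FS (d=137/10) ⇒ ACFISWZ; edges |ACIWZ|=161/60, |FS|=67/20
final tree: (((A:5/2,I:5/2):5/3,((C:1,Z:1):3/2,W:5/2):5/3):161/60,(F:7/2,S:7/2):67/20)
total length: 821/30

5/3,5/3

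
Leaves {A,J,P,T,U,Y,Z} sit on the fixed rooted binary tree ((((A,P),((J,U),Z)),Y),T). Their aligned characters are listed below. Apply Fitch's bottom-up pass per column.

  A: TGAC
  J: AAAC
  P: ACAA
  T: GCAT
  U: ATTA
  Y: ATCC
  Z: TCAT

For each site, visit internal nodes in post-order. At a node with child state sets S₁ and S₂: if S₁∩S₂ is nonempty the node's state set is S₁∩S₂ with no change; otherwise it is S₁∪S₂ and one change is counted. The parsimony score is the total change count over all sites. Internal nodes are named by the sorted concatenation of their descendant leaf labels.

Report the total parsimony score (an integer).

13

site 0, node AP: A={T} ∪ P={A} → {A,T} (+1)
site 0, node JU: J={A} ∩ U={A} → {A} (+0)
site 0, node JUZ: JU={A} ∪ Z={T} → {A,T} (+1)
site 0, node AJPUZ: AP={A,T} ∩ JUZ={A,T} → {A,T} (+0)
site 0, node AJPUYZ: AJPUZ={A,T} ∩ Y={A} → {A} (+0)
site 0, node AJPTUYZ: AJPUYZ={A} ∪ T={G} → {A,G} (+1)
site 1, node AP: A={G} ∪ P={C} → {C,G} (+1)
site 1, node JU: J={A} ∪ U={T} → {A,T} (+1)
site 1, node JUZ: JU={A,T} ∪ Z={C} → {A,C,T} (+1)
site 1, node AJPUZ: AP={C,G} ∩ JUZ={A,C,T} → {C} (+0)
site 1, node AJPUYZ: AJPUZ={C} ∪ Y={T} → {C,T} (+1)
site 1, node AJPTUYZ: AJPUYZ={C,T} ∩ T={C} → {C} (+0)
site 2, node AP: A={A} ∩ P={A} → {A} (+0)
site 2, node JU: J={A} ∪ U={T} → {A,T} (+1)
site 2, node JUZ: JU={A,T} ∩ Z={A} → {A} (+0)
site 2, node AJPUZ: AP={A} ∩ JUZ={A} → {A} (+0)
site 2, node AJPUYZ: AJPUZ={A} ∪ Y={C} → {A,C} (+1)
site 2, node AJPTUYZ: AJPUYZ={A,C} ∩ T={A} → {A} (+0)
site 3, node AP: A={C} ∪ P={A} → {A,C} (+1)
site 3, node JU: J={C} ∪ U={A} → {A,C} (+1)
site 3, node JUZ: JU={A,C} ∪ Z={T} → {A,C,T} (+1)
site 3, node AJPUZ: AP={A,C} ∩ JUZ={A,C,T} → {A,C} (+0)
site 3, node AJPUYZ: AJPUZ={A,C} ∩ Y={C} → {C} (+0)
site 3, node AJPTUYZ: AJPUYZ={C} ∪ T={T} → {C,T} (+1)
per-site changes: [3, 4, 2, 4]; total = 13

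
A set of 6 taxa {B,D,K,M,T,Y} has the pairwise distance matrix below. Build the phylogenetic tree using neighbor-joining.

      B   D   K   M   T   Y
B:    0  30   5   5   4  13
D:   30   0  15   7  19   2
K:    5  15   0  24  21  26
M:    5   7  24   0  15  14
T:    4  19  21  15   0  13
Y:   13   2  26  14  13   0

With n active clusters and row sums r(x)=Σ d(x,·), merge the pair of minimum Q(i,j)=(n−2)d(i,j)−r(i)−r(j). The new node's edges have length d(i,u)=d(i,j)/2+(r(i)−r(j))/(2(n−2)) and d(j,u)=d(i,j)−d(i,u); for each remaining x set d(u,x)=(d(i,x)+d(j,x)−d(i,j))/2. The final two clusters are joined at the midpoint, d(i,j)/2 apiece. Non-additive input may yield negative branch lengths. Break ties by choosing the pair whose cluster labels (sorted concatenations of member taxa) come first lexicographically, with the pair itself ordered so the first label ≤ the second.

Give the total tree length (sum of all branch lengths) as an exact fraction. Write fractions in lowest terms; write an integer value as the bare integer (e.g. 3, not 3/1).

iteration 1: select D,Y (d=2, Q=-133); attach at lengths (13/8, 3/8); label the merged cluster DY
  updated: d(B,DY)=41/2, d(DY,K)=39/2, d(DY,M)=19/2, d(DY,T)=15
iteration 2: select DY,M (d=19/2, Q=-179/2); attach at lengths (79/12, 35/12); label the merged cluster DMY
  updated: d(B,DMY)=8, d(DMY,K)=17, d(DMY,T)=41/4
iteration 3: select B,K (d=5, Q=-50); attach at lengths (-4, 9); label the merged cluster BK
  updated: d(BK,DMY)=10, d(BK,T)=10
iteration 4: select BK,DMY (d=10, Q=-121/4); attach at lengths (39/8, 41/8); label the merged cluster BDKMY
  updated: d(BDKMY,T)=41/8
iteration 5: select BDKMY,T (d=41/8); attach at lengths (41/16, 41/16); label the merged cluster BDKMTY
final tree: (((B:-4,K:9):39/8,((D:13/8,Y:3/8):79/12,M:35/12):41/8):41/16,T:41/16)
total length: 253/8

253/8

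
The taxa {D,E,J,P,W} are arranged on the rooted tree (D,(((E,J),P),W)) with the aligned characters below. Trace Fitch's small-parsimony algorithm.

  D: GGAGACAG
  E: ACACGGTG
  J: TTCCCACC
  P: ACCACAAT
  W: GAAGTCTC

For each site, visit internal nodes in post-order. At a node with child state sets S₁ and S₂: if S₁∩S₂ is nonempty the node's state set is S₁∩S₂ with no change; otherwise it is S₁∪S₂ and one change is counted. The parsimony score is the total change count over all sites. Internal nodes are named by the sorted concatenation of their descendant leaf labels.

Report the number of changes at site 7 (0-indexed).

site 0, node EJ: E={A} ∪ J={T} → {A,T} (+1)
site 0, node EJP: EJ={A,T} ∩ P={A} → {A} (+0)
site 0, node EJPW: EJP={A} ∪ W={G} → {A,G} (+1)
site 0, node DEJPW: D={G} ∩ EJPW={A,G} → {G} (+0)
site 1, node EJ: E={C} ∪ J={T} → {C,T} (+1)
site 1, node EJP: EJ={C,T} ∩ P={C} → {C} (+0)
site 1, node EJPW: EJP={C} ∪ W={A} → {A,C} (+1)
site 1, node DEJPW: D={G} ∪ EJPW={A,C} → {A,C,G} (+1)
site 2, node EJ: E={A} ∪ J={C} → {A,C} (+1)
site 2, node EJP: EJ={A,C} ∩ P={C} → {C} (+0)
site 2, node EJPW: EJP={C} ∪ W={A} → {A,C} (+1)
site 2, node DEJPW: D={A} ∩ EJPW={A,C} → {A} (+0)
site 3, node EJ: E={C} ∩ J={C} → {C} (+0)
site 3, node EJP: EJ={C} ∪ P={A} → {A,C} (+1)
site 3, node EJPW: EJP={A,C} ∪ W={G} → {A,C,G} (+1)
site 3, node DEJPW: D={G} ∩ EJPW={A,C,G} → {G} (+0)
site 4, node EJ: E={G} ∪ J={C} → {C,G} (+1)
site 4, node EJP: EJ={C,G} ∩ P={C} → {C} (+0)
site 4, node EJPW: EJP={C} ∪ W={T} → {C,T} (+1)
site 4, node DEJPW: D={A} ∪ EJPW={C,T} → {A,C,T} (+1)
site 5, node EJ: E={G} ∪ J={A} → {A,G} (+1)
site 5, node EJP: EJ={A,G} ∩ P={A} → {A} (+0)
site 5, node EJPW: EJP={A} ∪ W={C} → {A,C} (+1)
site 5, node DEJPW: D={C} ∩ EJPW={A,C} → {C} (+0)
site 6, node EJ: E={T} ∪ J={C} → {C,T} (+1)
site 6, node EJP: EJ={C,T} ∪ P={A} → {A,C,T} (+1)
site 6, node EJPW: EJP={A,C,T} ∩ W={T} → {T} (+0)
site 6, node DEJPW: D={A} ∪ EJPW={T} → {A,T} (+1)
site 7, node EJ: E={G} ∪ J={C} → {C,G} (+1)
site 7, node EJP: EJ={C,G} ∪ P={T} → {C,G,T} (+1)
site 7, node EJPW: EJP={C,G,T} ∩ W={C} → {C} (+0)
site 7, node DEJPW: D={G} ∪ EJPW={C} → {C,G} (+1)
per-site changes: [2, 3, 2, 2, 3, 2, 3, 3]; total = 20

3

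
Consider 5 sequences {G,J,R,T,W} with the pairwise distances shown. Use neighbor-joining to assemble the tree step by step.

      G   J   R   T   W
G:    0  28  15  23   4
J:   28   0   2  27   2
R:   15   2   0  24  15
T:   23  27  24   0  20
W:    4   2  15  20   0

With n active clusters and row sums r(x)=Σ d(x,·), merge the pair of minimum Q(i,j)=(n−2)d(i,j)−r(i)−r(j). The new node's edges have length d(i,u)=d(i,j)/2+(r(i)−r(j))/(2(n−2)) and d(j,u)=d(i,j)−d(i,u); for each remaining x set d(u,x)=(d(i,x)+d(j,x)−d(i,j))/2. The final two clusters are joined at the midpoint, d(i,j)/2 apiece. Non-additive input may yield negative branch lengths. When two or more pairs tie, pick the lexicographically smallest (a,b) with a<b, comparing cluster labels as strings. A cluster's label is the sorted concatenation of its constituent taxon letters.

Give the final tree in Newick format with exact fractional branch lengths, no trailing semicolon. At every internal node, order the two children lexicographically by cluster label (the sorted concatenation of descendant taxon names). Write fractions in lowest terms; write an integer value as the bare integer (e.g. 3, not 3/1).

(((G:6,W:-2):7/2,(J:3/2,R:1/2):17/2):8,T:8)

1. join J+R (d=2, Q=-109) ⇒ JR; edges |J|=3/2, |R|=1/2
  updated: d(G,JR)=41/2, d(JR,T)=49/2, d(JR,W)=15/2
2. join G+W (d=4, Q=-71) ⇒ GW; edges |G|=6, |W|=-2
  updated: d(GW,JR)=12, d(GW,T)=39/2
3. join GW+JR (d=12, Q=-56) ⇒ GJRW; edges |GW|=7/2, |JR|=17/2
  updated: d(GJRW,T)=16
4. join GJRW+T (d=16) ⇒ GJRTW; edges |GJRW|=8, |T|=8
final tree: (((G:6,W:-2):7/2,(J:3/2,R:1/2):17/2):8,T:8)
total length: 34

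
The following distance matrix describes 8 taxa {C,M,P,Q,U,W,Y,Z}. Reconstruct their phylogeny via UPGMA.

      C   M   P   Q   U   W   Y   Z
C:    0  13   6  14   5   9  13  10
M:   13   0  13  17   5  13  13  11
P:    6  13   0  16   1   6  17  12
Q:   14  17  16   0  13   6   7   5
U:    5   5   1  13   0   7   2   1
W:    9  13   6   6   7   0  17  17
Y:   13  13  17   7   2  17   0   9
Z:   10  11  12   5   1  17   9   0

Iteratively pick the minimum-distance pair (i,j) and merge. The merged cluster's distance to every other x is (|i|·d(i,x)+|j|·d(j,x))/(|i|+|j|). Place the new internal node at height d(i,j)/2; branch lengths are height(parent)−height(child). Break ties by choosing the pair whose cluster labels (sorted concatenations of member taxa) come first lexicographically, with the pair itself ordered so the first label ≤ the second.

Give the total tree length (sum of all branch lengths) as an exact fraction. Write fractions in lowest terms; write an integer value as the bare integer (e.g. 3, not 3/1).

617/20

step 1: merge (P,U) at d=1; branch lengths P→1/2, U→1/2; new cluster PU
  updated: d(C,PU)=11/2, d(M,PU)=9, d(PU,Q)=29/2, d(PU,W)=13/2, d(PU,Y)=19/2, d(PU,Z)=13/2
step 2: merge (Q,Z) at d=5; branch lengths Q→5/2, Z→5/2; new cluster QZ
  updated: d(C,QZ)=12, d(M,QZ)=14, d(PU,QZ)=21/2, d(QZ,W)=23/2, d(QZ,Y)=8
step 3: merge (C,PU) at d=11/2; branch lengths C→11/4, PU→9/4; new cluster CPU
  updated: d(CPU,M)=31/3, d(CPU,QZ)=11, d(CPU,W)=22/3, d(CPU,Y)=32/3
step 4: merge (CPU,W) at d=22/3; branch lengths CPU→11/12, W→11/3; new cluster CPUW
  updated: d(CPUW,M)=11, d(CPUW,QZ)=89/8, d(CPUW,Y)=49/4
step 5: merge (QZ,Y) at d=8; branch lengths QZ→3/2, Y→4; new cluster QYZ
  updated: d(CPUW,QYZ)=23/2, d(M,QYZ)=41/3
step 6: merge (CPUW,M) at d=11; branch lengths CPUW→11/6, M→11/2; new cluster CMPUW
  updated: d(CMPUW,QYZ)=179/15
step 7: merge (CMPUW,QYZ) at d=179/15; branch lengths CMPUW→7/15, QYZ→59/30; new cluster CMPQUWYZ
final tree: ((((C:11/4,(P:1/2,U:1/2):9/4):11/12,W:11/3):11/6,M:11/2):7/15,((Q:5/2,Z:5/2):3/2,Y:4):59/30)
total length: 617/20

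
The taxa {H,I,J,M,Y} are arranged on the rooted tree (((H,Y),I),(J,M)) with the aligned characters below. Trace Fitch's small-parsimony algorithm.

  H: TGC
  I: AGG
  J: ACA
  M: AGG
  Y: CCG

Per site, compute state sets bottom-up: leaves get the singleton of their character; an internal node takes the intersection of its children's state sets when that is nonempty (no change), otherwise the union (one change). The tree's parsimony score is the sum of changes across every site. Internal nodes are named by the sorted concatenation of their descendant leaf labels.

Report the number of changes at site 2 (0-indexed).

2

HY@0: {T} ∪ {C} = {C,T} (union, +1)
HIY@0: {C,T} ∪ {A} = {A,C,T} (union, +1)
JM@0: {A} ∩ {A} = {A} (intersection, +0)
HIJMY@0: {A,C,T} ∩ {A} = {A} (intersection, +0)
HY@1: {G} ∪ {C} = {C,G} (union, +1)
HIY@1: {C,G} ∩ {G} = {G} (intersection, +0)
JM@1: {C} ∪ {G} = {C,G} (union, +1)
HIJMY@1: {G} ∩ {C,G} = {G} (intersection, +0)
HY@2: {C} ∪ {G} = {C,G} (union, +1)
HIY@2: {C,G} ∩ {G} = {G} (intersection, +0)
JM@2: {A} ∪ {G} = {A,G} (union, +1)
HIJMY@2: {G} ∩ {A,G} = {G} (intersection, +0)
per-site changes: [2, 2, 2]; total = 6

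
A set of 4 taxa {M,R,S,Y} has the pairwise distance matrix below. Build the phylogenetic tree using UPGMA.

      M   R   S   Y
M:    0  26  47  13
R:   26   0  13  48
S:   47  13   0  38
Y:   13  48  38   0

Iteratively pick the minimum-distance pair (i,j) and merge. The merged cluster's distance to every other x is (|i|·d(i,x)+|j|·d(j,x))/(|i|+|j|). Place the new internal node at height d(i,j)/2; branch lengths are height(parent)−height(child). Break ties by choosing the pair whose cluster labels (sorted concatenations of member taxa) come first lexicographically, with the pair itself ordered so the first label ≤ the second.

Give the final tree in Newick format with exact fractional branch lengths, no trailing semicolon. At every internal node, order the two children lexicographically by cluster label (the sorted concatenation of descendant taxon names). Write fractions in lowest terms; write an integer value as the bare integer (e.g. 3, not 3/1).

step 1: merge (M,Y) at d=13; branch lengths M→13/2, Y→13/2; new cluster MY
  updated: d(MY,R)=37, d(MY,S)=85/2
step 2: merge (R,S) at d=13; branch lengths R→13/2, S→13/2; new cluster RS
  updated: d(MY,RS)=159/4
step 3: merge (MY,RS) at d=159/4; branch lengths MY→107/8, RS→107/8; new cluster MRSY
final tree: ((M:13/2,Y:13/2):107/8,(R:13/2,S:13/2):107/8)
total length: 211/4

((M:13/2,Y:13/2):107/8,(R:13/2,S:13/2):107/8)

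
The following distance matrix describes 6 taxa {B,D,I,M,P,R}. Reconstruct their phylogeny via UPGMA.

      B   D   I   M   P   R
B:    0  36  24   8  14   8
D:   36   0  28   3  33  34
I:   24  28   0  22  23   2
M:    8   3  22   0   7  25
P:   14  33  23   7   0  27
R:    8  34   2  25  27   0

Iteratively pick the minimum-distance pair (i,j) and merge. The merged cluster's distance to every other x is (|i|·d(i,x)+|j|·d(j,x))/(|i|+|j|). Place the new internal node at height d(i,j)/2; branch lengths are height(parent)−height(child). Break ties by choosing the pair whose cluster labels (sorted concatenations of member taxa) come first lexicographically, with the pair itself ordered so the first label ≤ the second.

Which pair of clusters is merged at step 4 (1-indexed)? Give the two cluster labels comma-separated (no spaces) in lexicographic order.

BP,IR

iteration 1: select I,R (d=2); attach at lengths (1, 1); label the merged cluster IR
  updated: d(B,IR)=16, d(D,IR)=31, d(IR,M)=47/2, d(IR,P)=25
iteration 2: select D,M (d=3); attach at lengths (3/2, 3/2); label the merged cluster DM
  updated: d(B,DM)=22, d(DM,IR)=109/4, d(DM,P)=20
iteration 3: select B,P (d=14); attach at lengths (7, 7); label the merged cluster BP
  updated: d(BP,DM)=21, d(BP,IR)=41/2
iteration 4: select BP,IR (d=41/2); attach at lengths (13/4, 37/4); label the merged cluster BIPR
  updated: d(BIPR,DM)=193/8
iteration 5: select BIPR,DM (d=193/8); attach at lengths (29/16, 169/16); label the merged cluster BDIMPR
final tree: (((B:7,P:7):13/4,(I:1,R:1):37/4):29/16,(D:3/2,M:3/2):169/16)
total length: 351/8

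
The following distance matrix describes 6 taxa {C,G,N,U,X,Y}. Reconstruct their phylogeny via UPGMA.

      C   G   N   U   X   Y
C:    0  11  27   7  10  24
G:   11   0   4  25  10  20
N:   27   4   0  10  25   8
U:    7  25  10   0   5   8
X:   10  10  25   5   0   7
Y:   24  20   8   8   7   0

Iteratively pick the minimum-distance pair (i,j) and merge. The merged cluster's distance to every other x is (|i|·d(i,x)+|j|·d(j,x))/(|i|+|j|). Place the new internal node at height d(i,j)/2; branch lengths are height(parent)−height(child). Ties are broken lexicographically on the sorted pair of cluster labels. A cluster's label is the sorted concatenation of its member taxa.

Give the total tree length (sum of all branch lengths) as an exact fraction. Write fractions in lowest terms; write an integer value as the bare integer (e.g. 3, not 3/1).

385/12

step 1: merge (G,N) at d=4; branch lengths G→2, N→2; new cluster GN
  updated: d(C,GN)=19, d(GN,U)=35/2, d(GN,X)=35/2, d(GN,Y)=14
step 2: merge (U,X) at d=5; branch lengths U→5/2, X→5/2; new cluster UX
  updated: d(C,UX)=17/2, d(GN,UX)=35/2, d(UX,Y)=15/2
step 3: merge (UX,Y) at d=15/2; branch lengths UX→5/4, Y→15/4; new cluster UXY
  updated: d(C,UXY)=41/3, d(GN,UXY)=49/3
step 4: merge (C,UXY) at d=41/3; branch lengths C→41/6, UXY→37/12; new cluster CUXY
  updated: d(CUXY,GN)=17
step 5: merge (CUXY,GN) at d=17; branch lengths CUXY→5/3, GN→13/2; new cluster CGNUXY
final tree: ((C:41/6,((U:5/2,X:5/2):5/4,Y:15/4):37/12):5/3,(G:2,N:2):13/2)
total length: 385/12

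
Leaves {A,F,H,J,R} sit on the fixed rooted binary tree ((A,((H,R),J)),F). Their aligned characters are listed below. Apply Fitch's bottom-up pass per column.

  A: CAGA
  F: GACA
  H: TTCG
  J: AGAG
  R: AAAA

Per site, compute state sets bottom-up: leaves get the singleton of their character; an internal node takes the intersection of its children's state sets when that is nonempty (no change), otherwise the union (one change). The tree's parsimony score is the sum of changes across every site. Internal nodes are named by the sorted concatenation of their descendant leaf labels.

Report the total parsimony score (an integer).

site 0, node HR: H={T} ∪ R={A} → {A,T} (+1)
site 0, node HJR: HR={A,T} ∩ J={A} → {A} (+0)
site 0, node AHJR: A={C} ∪ HJR={A} → {A,C} (+1)
site 0, node AFHJR: AHJR={A,C} ∪ F={G} → {A,C,G} (+1)
site 1, node HR: H={T} ∪ R={A} → {A,T} (+1)
site 1, node HJR: HR={A,T} ∪ J={G} → {A,G,T} (+1)
site 1, node AHJR: A={A} ∩ HJR={A,G,T} → {A} (+0)
site 1, node AFHJR: AHJR={A} ∩ F={A} → {A} (+0)
site 2, node HR: H={C} ∪ R={A} → {A,C} (+1)
site 2, node HJR: HR={A,C} ∩ J={A} → {A} (+0)
site 2, node AHJR: A={G} ∪ HJR={A} → {A,G} (+1)
site 2, node AFHJR: AHJR={A,G} ∪ F={C} → {A,C,G} (+1)
site 3, node HR: H={G} ∪ R={A} → {A,G} (+1)
site 3, node HJR: HR={A,G} ∩ J={G} → {G} (+0)
site 3, node AHJR: A={A} ∪ HJR={G} → {A,G} (+1)
site 3, node AFHJR: AHJR={A,G} ∩ F={A} → {A} (+0)
per-site changes: [3, 2, 3, 2]; total = 10

10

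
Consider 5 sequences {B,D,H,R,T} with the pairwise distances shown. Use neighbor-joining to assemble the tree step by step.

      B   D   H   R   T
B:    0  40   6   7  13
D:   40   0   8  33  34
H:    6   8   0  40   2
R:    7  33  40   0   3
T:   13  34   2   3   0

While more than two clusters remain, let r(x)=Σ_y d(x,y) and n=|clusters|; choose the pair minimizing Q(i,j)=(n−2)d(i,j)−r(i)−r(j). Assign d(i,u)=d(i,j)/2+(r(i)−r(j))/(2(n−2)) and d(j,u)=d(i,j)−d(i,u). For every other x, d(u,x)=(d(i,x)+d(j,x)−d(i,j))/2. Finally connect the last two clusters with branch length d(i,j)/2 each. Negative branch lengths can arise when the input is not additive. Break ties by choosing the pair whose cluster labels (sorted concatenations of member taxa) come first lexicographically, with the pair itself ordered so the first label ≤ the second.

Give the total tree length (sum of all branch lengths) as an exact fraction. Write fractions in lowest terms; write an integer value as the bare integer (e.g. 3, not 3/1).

283/8

1. join D+H (d=8, Q=-147) ⇒ DH; edges |D|=83/6, |H|=-35/6
  updated: d(B,DH)=19, d(DH,R)=65/2, d(DH,T)=14
2. join B+R (d=7, Q=-135/2) ⇒ BR; edges |B|=21/8, |R|=35/8
  updated: d(BR,DH)=89/4, d(BR,T)=9/2
3. join BR+DH (d=89/4, Q=-163/4) ⇒ BDHR; edges |BR|=51/8, |DH|=127/8
  updated: d(BDHR,T)=-15/8
4. join BDHR+T (d=-15/8) ⇒ BDHRT; edges |BDHR|=-15/16, |T|=-15/16
final tree: (((B:21/8,R:35/8):51/8,(D:83/6,H:-35/6):127/8):-15/16,T:-15/16)
total length: 283/8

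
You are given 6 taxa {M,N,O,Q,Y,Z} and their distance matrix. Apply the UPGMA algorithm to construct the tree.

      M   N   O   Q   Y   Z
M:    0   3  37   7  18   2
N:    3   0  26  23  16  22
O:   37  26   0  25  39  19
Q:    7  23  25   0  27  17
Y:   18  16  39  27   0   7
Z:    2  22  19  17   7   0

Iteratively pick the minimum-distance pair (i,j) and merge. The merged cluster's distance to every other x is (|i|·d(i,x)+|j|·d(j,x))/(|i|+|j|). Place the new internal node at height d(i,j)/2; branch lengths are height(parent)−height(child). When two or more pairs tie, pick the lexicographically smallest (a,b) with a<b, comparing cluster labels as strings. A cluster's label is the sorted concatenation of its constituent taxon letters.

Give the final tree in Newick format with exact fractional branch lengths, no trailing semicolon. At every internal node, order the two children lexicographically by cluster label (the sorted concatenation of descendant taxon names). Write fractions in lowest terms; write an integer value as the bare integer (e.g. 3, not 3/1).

step 1: merge (M,Z) at d=2; branch lengths M→1, Z→1; new cluster MZ
  updated: d(MZ,N)=25/2, d(MZ,O)=28, d(MZ,Q)=12, d(MZ,Y)=25/2
step 2: merge (MZ,Q) at d=12; branch lengths MZ→5, Q→6; new cluster MQZ
  updated: d(MQZ,N)=16, d(MQZ,O)=27, d(MQZ,Y)=52/3
step 3: merge (MQZ,N) at d=16; branch lengths MQZ→2, N→8; new cluster MNQZ
  updated: d(MNQZ,O)=107/4, d(MNQZ,Y)=17
step 4: merge (MNQZ,Y) at d=17; branch lengths MNQZ→1/2, Y→17/2; new cluster MNQYZ
  updated: d(MNQYZ,O)=146/5
step 5: merge (MNQYZ,O) at d=146/5; branch lengths MNQYZ→61/10, O→73/5; new cluster MNOQYZ
final tree: (((((M:1,Z:1):5,Q:6):2,N:8):1/2,Y:17/2):61/10,O:73/5)
total length: 527/10

(((((M:1,Z:1):5,Q:6):2,N:8):1/2,Y:17/2):61/10,O:73/5)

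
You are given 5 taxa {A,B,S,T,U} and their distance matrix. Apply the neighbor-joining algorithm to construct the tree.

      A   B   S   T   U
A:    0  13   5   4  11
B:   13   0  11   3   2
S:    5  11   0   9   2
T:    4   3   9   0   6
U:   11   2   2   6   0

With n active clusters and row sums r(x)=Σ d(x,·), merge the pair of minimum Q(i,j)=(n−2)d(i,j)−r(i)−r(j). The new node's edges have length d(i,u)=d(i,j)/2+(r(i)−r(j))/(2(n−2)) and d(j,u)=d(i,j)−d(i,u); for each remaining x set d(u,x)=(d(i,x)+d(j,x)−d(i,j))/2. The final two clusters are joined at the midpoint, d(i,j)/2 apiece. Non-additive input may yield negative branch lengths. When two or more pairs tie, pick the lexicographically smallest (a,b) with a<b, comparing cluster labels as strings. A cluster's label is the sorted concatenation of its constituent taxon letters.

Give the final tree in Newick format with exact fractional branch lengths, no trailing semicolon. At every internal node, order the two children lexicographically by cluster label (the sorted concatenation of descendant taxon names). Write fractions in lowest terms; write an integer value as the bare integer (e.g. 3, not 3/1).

((((A:7/2,S:3/2):25/8,T:7/8):21/8,B:13/8):3/16,U:3/16)

1. join A+S (d=5, Q=-45) ⇒ AS; edges |A|=7/2, |S|=3/2
  updated: d(AS,B)=19/2, d(AS,T)=4, d(AS,U)=4
2. join AS+T (d=4, Q=-45/2) ⇒ AST; edges |AS|=25/8, |T|=7/8
  updated: d(AST,B)=17/4, d(AST,U)=3
3. join AST+B (d=17/4, Q=-37/4) ⇒ ABST; edges |AST|=21/8, |B|=13/8
  updated: d(ABST,U)=3/8
4. join ABST+U (d=3/8) ⇒ ABSTU; edges |ABST|=3/16, |U|=3/16
final tree: ((((A:7/2,S:3/2):25/8,T:7/8):21/8,B:13/8):3/16,U:3/16)
total length: 109/8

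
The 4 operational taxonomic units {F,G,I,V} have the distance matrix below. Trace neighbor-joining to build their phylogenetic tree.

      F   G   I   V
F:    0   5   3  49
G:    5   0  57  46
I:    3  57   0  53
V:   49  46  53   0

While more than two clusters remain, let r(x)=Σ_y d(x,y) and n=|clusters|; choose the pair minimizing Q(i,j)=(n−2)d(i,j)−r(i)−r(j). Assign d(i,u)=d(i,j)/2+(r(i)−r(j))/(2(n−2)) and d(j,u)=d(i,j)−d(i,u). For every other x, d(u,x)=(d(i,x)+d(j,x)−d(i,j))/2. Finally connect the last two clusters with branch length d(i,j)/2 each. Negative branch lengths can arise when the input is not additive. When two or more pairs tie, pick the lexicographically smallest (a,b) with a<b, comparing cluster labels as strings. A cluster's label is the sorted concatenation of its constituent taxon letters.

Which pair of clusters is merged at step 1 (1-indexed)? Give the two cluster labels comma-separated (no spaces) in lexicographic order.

1. join F+I (d=3, Q=-164) ⇒ FI; edges |F|=-25/2, |I|=31/2
  updated: d(FI,G)=59/2, d(FI,V)=99/2
2. join FI+G (d=59/2, Q=-125) ⇒ FGI; edges |FI|=33/2, |G|=13
  updated: d(FGI,V)=33
3. join FGI+V (d=33) ⇒ FGIV; edges |FGI|=33/2, |V|=33/2
final tree: (((F:-25/2,I:31/2):33/2,G:13):33/2,V:33/2)
total length: 131/2

F,I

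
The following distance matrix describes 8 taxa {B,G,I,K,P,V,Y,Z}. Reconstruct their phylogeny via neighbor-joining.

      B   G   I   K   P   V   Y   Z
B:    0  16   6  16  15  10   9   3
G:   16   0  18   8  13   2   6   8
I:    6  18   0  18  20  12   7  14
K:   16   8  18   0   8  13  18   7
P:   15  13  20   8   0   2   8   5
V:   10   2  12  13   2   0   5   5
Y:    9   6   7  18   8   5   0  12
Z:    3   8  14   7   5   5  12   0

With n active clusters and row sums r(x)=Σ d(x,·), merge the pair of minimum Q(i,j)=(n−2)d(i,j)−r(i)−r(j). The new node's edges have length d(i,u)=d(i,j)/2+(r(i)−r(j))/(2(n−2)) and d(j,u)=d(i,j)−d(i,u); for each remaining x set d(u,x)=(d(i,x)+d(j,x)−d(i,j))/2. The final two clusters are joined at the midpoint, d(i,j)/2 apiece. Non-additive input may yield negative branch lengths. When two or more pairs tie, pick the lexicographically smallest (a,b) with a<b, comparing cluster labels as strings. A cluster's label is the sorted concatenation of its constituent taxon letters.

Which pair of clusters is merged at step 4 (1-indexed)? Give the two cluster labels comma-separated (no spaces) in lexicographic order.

step 1: merge (B,I) at d=6, Q=-134; branch lengths B→4/3, I→14/3; new cluster BI
  updated: d(BI,G)=14, d(BI,K)=14, d(BI,P)=29/2, d(BI,V)=8, d(BI,Y)=5, d(BI,Z)=11/2
step 2: merge (BI,Y) at d=5, Q=-90; branch lengths BI→16/5, Y→9/5; new cluster BIY
  updated: d(BIY,G)=15/2, d(BIY,K)=27/2, d(BIY,P)=35/4, d(BIY,V)=4, d(BIY,Z)=25/4
step 3: merge (G,V) at d=2, Q=-113/2; branch lengths G→41/16, V→-9/16; new cluster GV
  updated: d(BIY,GV)=19/4, d(GV,K)=19/2, d(GV,P)=13/2, d(GV,Z)=11/2
step 4: merge (BIY,GV) at d=19/4, Q=-181/4; branch lengths BIY→85/24, GV→29/24; new cluster BGIVY
  updated: d(BGIVY,K)=73/8, d(BGIVY,P)=21/4, d(BGIVY,Z)=7/2
step 5: merge (BGIVY,Z) at d=7/2, Q=-211/8; branch lengths BGIVY→75/32, Z→37/32; new cluster BGIVYZ
  updated: d(BGIVYZ,K)=101/16, d(BGIVYZ,P)=27/8
step 6: merge (BGIVYZ,K) at d=101/16, Q=-283/16; branch lengths BGIVYZ→27/32, K→175/32; new cluster BGIKVYZ
  updated: d(BGIKVYZ,P)=81/32
step 7: merge (BGIKVYZ,P) at d=81/32; branch lengths BGIKVYZ→81/64, P→81/64; new cluster BGIKPVYZ
final tree: ((((((B:4/3,I:14/3):16/5,Y:9/5):85/24,(G:41/16,V:-9/16):29/24):75/32,Z:37/32):27/32,K:175/32):81/64,P:81/64)
total length: 963/32

BIY,GV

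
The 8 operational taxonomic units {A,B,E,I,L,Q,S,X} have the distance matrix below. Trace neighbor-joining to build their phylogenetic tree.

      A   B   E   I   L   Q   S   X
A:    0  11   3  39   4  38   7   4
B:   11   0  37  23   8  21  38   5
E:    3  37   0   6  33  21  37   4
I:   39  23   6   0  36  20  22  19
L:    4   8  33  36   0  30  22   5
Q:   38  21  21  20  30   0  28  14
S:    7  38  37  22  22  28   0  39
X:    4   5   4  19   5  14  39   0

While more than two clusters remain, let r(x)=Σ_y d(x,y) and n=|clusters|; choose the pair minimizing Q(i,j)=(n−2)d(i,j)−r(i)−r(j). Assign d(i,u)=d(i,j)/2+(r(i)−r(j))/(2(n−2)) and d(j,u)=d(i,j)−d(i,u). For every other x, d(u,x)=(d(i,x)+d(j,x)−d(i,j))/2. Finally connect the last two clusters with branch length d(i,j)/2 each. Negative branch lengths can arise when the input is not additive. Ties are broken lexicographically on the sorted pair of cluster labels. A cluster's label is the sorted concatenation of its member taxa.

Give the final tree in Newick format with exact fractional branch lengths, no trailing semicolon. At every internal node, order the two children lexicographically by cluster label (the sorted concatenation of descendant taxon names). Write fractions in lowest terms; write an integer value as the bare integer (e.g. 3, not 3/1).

1. join E+I (d=6, Q=-270) ⇒ EI; edges |E|=1, |I|=5
  updated: d(A,EI)=18, d(B,EI)=27, d(EI,L)=63/2, d(EI,Q)=35/2, d(EI,S)=53/2, d(EI,X)=17/2
2. join A+S (d=7, Q=-415/2) ⇒ AS; edges |A|=-87/20, |S|=227/20
  updated: d(AS,B)=21, d(AS,EI)=75/4, d(AS,L)=19/2, d(AS,Q)=59/2, d(AS,X)=18
3. join EI+Q (d=35/2, Q=-581/4) ⇒ EIQ; edges |EI|=245/32, |Q|=315/32
  updated: d(AS,EIQ)=123/8, d(B,EIQ)=61/4, d(EIQ,L)=22, d(EIQ,X)=5/2
4. join AS+L (d=19/2, Q=-639/8) ⇒ ALS; edges |AS|=383/48, |L|=73/48
  updated: d(ALS,B)=39/4, d(ALS,EIQ)=223/16, d(ALS,X)=27/4
5. join ALS+B (d=39/4, Q=-655/16) ⇒ ABLS; edges |ALS|=319/64, |B|=305/64
  updated: d(ABLS,EIQ)=311/32, d(ABLS,X)=1
6. join ABLS+EIQ (d=311/32, Q=-423/32) ⇒ ABEILQS; edges |ABLS|=263/64, |EIQ|=359/64
  updated: d(ABEILQS,X)=-199/64
7. join ABEILQS+X (d=-199/64) ⇒ ABEILQSX; edges |ABEILQS|=-199/128, |X|=-199/128
final tree: (((((A:-87/20,S:227/20):383/48,L:73/48):319/64,B:305/64):263/64,((E:1,I:5):245/32,Q:315/32):359/64):-199/128,X:-199/128)
total length: 3607/64

(((((A:-87/20,S:227/20):383/48,L:73/48):319/64,B:305/64):263/64,((E:1,I:5):245/32,Q:315/32):359/64):-199/128,X:-199/128)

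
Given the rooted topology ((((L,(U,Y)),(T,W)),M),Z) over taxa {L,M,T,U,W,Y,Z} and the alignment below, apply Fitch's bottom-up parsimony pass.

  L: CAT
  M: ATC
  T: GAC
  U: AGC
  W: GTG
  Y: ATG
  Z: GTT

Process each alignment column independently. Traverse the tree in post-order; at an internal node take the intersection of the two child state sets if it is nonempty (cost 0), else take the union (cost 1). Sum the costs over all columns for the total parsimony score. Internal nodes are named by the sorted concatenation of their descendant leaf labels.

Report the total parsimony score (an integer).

site 0, node UY: U={A} ∩ Y={A} → {A} (+0)
site 0, node LUY: L={C} ∪ UY={A} → {A,C} (+1)
site 0, node TW: T={G} ∩ W={G} → {G} (+0)
site 0, node LTUWY: LUY={A,C} ∪ TW={G} → {A,C,G} (+1)
site 0, node LMTUWY: LTUWY={A,C,G} ∩ M={A} → {A} (+0)
site 0, node LMTUWYZ: LMTUWY={A} ∪ Z={G} → {A,G} (+1)
site 1, node UY: U={G} ∪ Y={T} → {G,T} (+1)
site 1, node LUY: L={A} ∪ UY={G,T} → {A,G,T} (+1)
site 1, node TW: T={A} ∪ W={T} → {A,T} (+1)
site 1, node LTUWY: LUY={A,G,T} ∩ TW={A,T} → {A,T} (+0)
site 1, node LMTUWY: LTUWY={A,T} ∩ M={T} → {T} (+0)
site 1, node LMTUWYZ: LMTUWY={T} ∩ Z={T} → {T} (+0)
site 2, node UY: U={C} ∪ Y={G} → {C,G} (+1)
site 2, node LUY: L={T} ∪ UY={C,G} → {C,G,T} (+1)
site 2, node TW: T={C} ∪ W={G} → {C,G} (+1)
site 2, node LTUWY: LUY={C,G,T} ∩ TW={C,G} → {C,G} (+0)
site 2, node LMTUWY: LTUWY={C,G} ∩ M={C} → {C} (+0)
site 2, node LMTUWYZ: LMTUWY={C} ∪ Z={T} → {C,T} (+1)
per-site changes: [3, 3, 4]; total = 10

10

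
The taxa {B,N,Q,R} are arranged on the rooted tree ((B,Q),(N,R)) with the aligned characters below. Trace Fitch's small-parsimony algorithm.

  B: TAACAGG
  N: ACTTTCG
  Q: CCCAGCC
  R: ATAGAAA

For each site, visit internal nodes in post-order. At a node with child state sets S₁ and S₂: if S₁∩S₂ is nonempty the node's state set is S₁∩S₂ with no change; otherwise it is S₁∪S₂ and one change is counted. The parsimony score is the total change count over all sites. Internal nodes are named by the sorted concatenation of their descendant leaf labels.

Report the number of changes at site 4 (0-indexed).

site 0, node BQ: B={T} ∪ Q={C} → {C,T} (+1)
site 0, node NR: N={A} ∩ R={A} → {A} (+0)
site 0, node BNQR: BQ={C,T} ∪ NR={A} → {A,C,T} (+1)
site 1, node BQ: B={A} ∪ Q={C} → {A,C} (+1)
site 1, node NR: N={C} ∪ R={T} → {C,T} (+1)
site 1, node BNQR: BQ={A,C} ∩ NR={C,T} → {C} (+0)
site 2, node BQ: B={A} ∪ Q={C} → {A,C} (+1)
site 2, node NR: N={T} ∪ R={A} → {A,T} (+1)
site 2, node BNQR: BQ={A,C} ∩ NR={A,T} → {A} (+0)
site 3, node BQ: B={C} ∪ Q={A} → {A,C} (+1)
site 3, node NR: N={T} ∪ R={G} → {G,T} (+1)
site 3, node BNQR: BQ={A,C} ∪ NR={G,T} → {A,C,G,T} (+1)
site 4, node BQ: B={A} ∪ Q={G} → {A,G} (+1)
site 4, node NR: N={T} ∪ R={A} → {A,T} (+1)
site 4, node BNQR: BQ={A,G} ∩ NR={A,T} → {A} (+0)
site 5, node BQ: B={G} ∪ Q={C} → {C,G} (+1)
site 5, node NR: N={C} ∪ R={A} → {A,C} (+1)
site 5, node BNQR: BQ={C,G} ∩ NR={A,C} → {C} (+0)
site 6, node BQ: B={G} ∪ Q={C} → {C,G} (+1)
site 6, node NR: N={G} ∪ R={A} → {A,G} (+1)
site 6, node BNQR: BQ={C,G} ∩ NR={A,G} → {G} (+0)
per-site changes: [2, 2, 2, 3, 2, 2, 2]; total = 15

2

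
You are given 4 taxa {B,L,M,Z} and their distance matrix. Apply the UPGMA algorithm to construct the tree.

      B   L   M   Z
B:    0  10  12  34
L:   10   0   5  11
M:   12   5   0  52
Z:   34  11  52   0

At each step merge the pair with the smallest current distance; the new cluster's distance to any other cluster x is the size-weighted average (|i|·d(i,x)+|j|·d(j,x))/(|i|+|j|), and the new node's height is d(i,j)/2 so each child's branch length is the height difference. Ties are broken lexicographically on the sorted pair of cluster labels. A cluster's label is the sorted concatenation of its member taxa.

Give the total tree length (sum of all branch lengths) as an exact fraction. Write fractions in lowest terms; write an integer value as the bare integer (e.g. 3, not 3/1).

iteration 1: select L,M (d=5); attach at lengths (5/2, 5/2); label the merged cluster LM
  updated: d(B,LM)=11, d(LM,Z)=63/2
iteration 2: select B,LM (d=11); attach at lengths (11/2, 3); label the merged cluster BLM
  updated: d(BLM,Z)=97/3
iteration 3: select BLM,Z (d=97/3); attach at lengths (32/3, 97/6); label the merged cluster BLMZ
final tree: ((B:11/2,(L:5/2,M:5/2):3):32/3,Z:97/6)
total length: 121/3

121/3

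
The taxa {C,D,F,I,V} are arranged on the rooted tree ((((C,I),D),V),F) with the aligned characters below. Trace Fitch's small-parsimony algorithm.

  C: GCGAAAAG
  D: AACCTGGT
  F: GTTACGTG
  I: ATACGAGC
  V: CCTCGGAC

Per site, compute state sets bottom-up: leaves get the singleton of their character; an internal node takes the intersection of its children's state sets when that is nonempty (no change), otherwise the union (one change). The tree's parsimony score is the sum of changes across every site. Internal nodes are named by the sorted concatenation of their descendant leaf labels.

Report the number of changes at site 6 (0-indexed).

site 0, node CI: C={G} ∪ I={A} → {A,G} (+1)
site 0, node CDI: CI={A,G} ∩ D={A} → {A} (+0)
site 0, node CDIV: CDI={A} ∪ V={C} → {A,C} (+1)
site 0, node CDFIV: CDIV={A,C} ∪ F={G} → {A,C,G} (+1)
site 1, node CI: C={C} ∪ I={T} → {C,T} (+1)
site 1, node CDI: CI={C,T} ∪ D={A} → {A,C,T} (+1)
site 1, node CDIV: CDI={A,C,T} ∩ V={C} → {C} (+0)
site 1, node CDFIV: CDIV={C} ∪ F={T} → {C,T} (+1)
site 2, node CI: C={G} ∪ I={A} → {A,G} (+1)
site 2, node CDI: CI={A,G} ∪ D={C} → {A,C,G} (+1)
site 2, node CDIV: CDI={A,C,G} ∪ V={T} → {A,C,G,T} (+1)
site 2, node CDFIV: CDIV={A,C,G,T} ∩ F={T} → {T} (+0)
site 3, node CI: C={A} ∪ I={C} → {A,C} (+1)
site 3, node CDI: CI={A,C} ∩ D={C} → {C} (+0)
site 3, node CDIV: CDI={C} ∩ V={C} → {C} (+0)
site 3, node CDFIV: CDIV={C} ∪ F={A} → {A,C} (+1)
site 4, node CI: C={A} ∪ I={G} → {A,G} (+1)
site 4, node CDI: CI={A,G} ∪ D={T} → {A,G,T} (+1)
site 4, node CDIV: CDI={A,G,T} ∩ V={G} → {G} (+0)
site 4, node CDFIV: CDIV={G} ∪ F={C} → {C,G} (+1)
site 5, node CI: C={A} ∩ I={A} → {A} (+0)
site 5, node CDI: CI={A} ∪ D={G} → {A,G} (+1)
site 5, node CDIV: CDI={A,G} ∩ V={G} → {G} (+0)
site 5, node CDFIV: CDIV={G} ∩ F={G} → {G} (+0)
site 6, node CI: C={A} ∪ I={G} → {A,G} (+1)
site 6, node CDI: CI={A,G} ∩ D={G} → {G} (+0)
site 6, node CDIV: CDI={G} ∪ V={A} → {A,G} (+1)
site 6, node CDFIV: CDIV={A,G} ∪ F={T} → {A,G,T} (+1)
site 7, node CI: C={G} ∪ I={C} → {C,G} (+1)
site 7, node CDI: CI={C,G} ∪ D={T} → {C,G,T} (+1)
site 7, node CDIV: CDI={C,G,T} ∩ V={C} → {C} (+0)
site 7, node CDFIV: CDIV={C} ∪ F={G} → {C,G} (+1)
per-site changes: [3, 3, 3, 2, 3, 1, 3, 3]; total = 21

3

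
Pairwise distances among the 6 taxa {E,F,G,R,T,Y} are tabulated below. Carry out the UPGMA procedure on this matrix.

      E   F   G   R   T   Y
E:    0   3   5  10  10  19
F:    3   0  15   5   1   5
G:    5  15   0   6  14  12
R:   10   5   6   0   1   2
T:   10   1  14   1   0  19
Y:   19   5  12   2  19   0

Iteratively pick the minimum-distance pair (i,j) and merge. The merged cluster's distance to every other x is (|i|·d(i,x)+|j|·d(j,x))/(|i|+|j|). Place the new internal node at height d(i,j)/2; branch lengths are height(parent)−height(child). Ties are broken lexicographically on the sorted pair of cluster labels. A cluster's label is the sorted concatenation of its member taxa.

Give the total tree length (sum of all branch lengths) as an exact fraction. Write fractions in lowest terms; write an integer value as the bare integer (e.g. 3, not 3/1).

iteration 1: select F,T (d=1); attach at lengths (1/2, 1/2); label the merged cluster FT
  updated: d(E,FT)=13/2, d(FT,G)=29/2, d(FT,R)=3, d(FT,Y)=12
iteration 2: select R,Y (d=2); attach at lengths (1, 1); label the merged cluster RY
  updated: d(E,RY)=29/2, d(FT,RY)=15/2, d(G,RY)=9
iteration 3: select E,G (d=5); attach at lengths (5/2, 5/2); label the merged cluster EG
  updated: d(EG,FT)=21/2, d(EG,RY)=47/4
iteration 4: select FT,RY (d=15/2); attach at lengths (13/4, 11/4); label the merged cluster FRTY
  updated: d(EG,FRTY)=89/8
iteration 5: select EG,FRTY (d=89/8); attach at lengths (49/16, 29/16); label the merged cluster EFGRTY
final tree: ((E:5/2,G:5/2):49/16,((F:1/2,T:1/2):13/4,(R:1,Y:1):11/4):29/16)
total length: 151/8

151/8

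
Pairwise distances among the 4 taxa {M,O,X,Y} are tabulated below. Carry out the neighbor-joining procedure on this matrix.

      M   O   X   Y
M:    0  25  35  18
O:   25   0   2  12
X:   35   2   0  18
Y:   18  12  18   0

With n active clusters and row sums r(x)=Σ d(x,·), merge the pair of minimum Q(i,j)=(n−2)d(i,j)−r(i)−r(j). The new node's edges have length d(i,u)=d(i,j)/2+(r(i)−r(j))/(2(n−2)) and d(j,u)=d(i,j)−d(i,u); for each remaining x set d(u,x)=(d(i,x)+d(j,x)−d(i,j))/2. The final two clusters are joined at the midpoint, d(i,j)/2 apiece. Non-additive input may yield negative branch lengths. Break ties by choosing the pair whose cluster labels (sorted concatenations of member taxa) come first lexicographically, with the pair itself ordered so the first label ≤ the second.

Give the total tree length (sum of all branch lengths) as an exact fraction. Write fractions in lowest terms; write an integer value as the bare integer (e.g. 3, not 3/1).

1. join M+Y (d=18, Q=-90) ⇒ MY; edges |M|=33/2, |Y|=3/2
  updated: d(MY,O)=19/2, d(MY,X)=35/2
2. join MY+O (d=19/2, Q=-29) ⇒ MOY; edges |MY|=25/2, |O|=-3
  updated: d(MOY,X)=5
3. join MOY+X (d=5) ⇒ MOXY; edges |MOY|=5/2, |X|=5/2
final tree: (((M:33/2,Y:3/2):25/2,O:-3):5/2,X:5/2)
total length: 65/2

65/2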